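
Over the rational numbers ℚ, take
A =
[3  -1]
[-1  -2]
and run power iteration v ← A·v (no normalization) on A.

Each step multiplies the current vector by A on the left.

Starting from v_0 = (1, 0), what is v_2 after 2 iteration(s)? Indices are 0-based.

v_0 = (1, 0).
v_1 = A·v_0 = (3, -1).
v_2 = A·v_1 = (10, -1).

v_2 = (10, -1)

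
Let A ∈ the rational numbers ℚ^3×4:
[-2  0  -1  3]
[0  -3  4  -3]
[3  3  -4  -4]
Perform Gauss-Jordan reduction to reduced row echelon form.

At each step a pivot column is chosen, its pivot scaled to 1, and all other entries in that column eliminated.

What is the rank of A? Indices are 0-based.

[1] R0 /= -2  ⇒  (1, 0, 1/2, -3/2)
     R2 -= 3·R0  ⇒  (0, 3, -11/2, 1/2)
[2] R1 /= -3  ⇒  (0, 1, -4/3, 1)
     R2 -= 3·R1  ⇒  (0, 0, -3/2, -5/2)
[3] R2 /= -3/2  ⇒  (0, 0, 1, 5/3)
     R0 -= 1/2·R2  ⇒  (1, 0, 0, -7/3)
     R1 -= -4/3·R2  ⇒  (0, 1, 0, 29/9)

rank = 3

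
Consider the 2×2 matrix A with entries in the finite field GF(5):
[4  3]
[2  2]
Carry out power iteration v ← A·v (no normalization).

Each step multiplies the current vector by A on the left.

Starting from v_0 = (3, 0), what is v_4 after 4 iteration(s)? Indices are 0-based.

v_0 = (3, 0).
v_1 = A·v_0 = (2, 1).
v_2 = A·v_1 = (1, 1).
v_3 = A·v_2 = (2, 4).
v_4 = A·v_3 = (0, 2).

v_4 = (0, 2)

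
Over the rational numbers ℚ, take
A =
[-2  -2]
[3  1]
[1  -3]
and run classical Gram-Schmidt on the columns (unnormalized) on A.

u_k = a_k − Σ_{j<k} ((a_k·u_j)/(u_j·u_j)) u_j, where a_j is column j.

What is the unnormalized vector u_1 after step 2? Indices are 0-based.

Step 1: u_0 = a_0 = (-2, 3, 1).
Step 2: u_1 = a_1 − (2/7)·u_0 = (-10/7, 1/7, -23/7).

u_1 = (-10/7, 1/7, -23/7)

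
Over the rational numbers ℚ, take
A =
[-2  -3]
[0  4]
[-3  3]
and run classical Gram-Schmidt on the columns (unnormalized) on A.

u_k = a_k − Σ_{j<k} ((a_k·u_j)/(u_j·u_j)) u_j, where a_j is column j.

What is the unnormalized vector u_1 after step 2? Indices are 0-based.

u_1 = (-45/13, 4, 30/13)

Step 1: u_0 = a_0 = (-2, 0, -3).
Step 2: u_1 = a_1 − (-3/13)·u_0 = (-45/13, 4, 30/13).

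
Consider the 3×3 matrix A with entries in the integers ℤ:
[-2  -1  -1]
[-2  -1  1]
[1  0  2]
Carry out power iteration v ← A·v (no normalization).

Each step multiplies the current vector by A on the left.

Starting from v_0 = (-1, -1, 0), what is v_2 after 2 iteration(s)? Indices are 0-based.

v_0 = (-1, -1, 0).
v_1 = A·v_0 = (3, 3, -1).
v_2 = A·v_1 = (-8, -10, 1).

v_2 = (-8, -10, 1)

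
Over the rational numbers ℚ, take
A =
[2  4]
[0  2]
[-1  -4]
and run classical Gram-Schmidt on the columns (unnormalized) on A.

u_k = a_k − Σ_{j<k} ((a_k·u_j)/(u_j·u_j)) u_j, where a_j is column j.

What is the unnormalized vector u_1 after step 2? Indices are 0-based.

Step 1: u_0 = a_0 = (2, 0, -1).
Step 2: u_1 = a_1 − (12/5)·u_0 = (-4/5, 2, -8/5).

u_1 = (-4/5, 2, -8/5)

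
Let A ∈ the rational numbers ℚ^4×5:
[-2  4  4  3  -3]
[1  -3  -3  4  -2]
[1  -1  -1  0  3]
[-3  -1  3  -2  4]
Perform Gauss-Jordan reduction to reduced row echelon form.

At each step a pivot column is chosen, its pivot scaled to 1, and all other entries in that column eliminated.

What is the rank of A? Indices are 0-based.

rank = 4

pivot(0,0)=-2: scale R0 → (1, -2, -2, -3/2, 3/2)
  clear (1,0): R1 −= (1)R0 → (0, -1, -1, 11/2, -7/2)
  clear (2,0): R2 −= (1)R0 → (0, 1, 1, 3/2, 3/2)
  clear (3,0): R3 −= (-3)R0 → (0, -7, -3, -13/2, 17/2)
pivot(1,1)=-1: scale R1 → (0, 1, 1, -11/2, 7/2)
  clear (0,1): R0 −= (-2)R1 → (1, 0, 0, -25/2, 17/2)
  clear (2,1): R2 −= (1)R1 → (0, 0, 0, 7, -2)
  clear (3,1): R3 −= (-7)R1 → (0, 0, 4, -45, 33)
pivot(2,2): swap R2↔R3
pivot(2,2)=4: scale R2 → (0, 0, 1, -45/4, 33/4)
  clear (1,2): R1 −= (1)R2 → (0, 1, 0, 23/4, -19/4)
pivot(3,3)=7: scale R3 → (0, 0, 0, 1, -2/7)
  clear (0,3): R0 −= (-25/2)R3 → (1, 0, 0, 0, 69/14)
  clear (1,3): R1 −= (23/4)R3 → (0, 1, 0, 0, -87/28)
  clear (2,3): R2 −= (-45/4)R3 → (0, 0, 1, 0, 141/28)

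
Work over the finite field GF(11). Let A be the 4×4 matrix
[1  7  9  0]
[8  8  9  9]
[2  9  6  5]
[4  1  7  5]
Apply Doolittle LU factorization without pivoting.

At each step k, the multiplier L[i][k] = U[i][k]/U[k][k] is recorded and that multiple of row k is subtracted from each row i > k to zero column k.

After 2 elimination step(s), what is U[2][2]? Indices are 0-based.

U[2][2] = 9

[col 0] pivot 1
  R1 -= 8*R0 → (0, 7, 3, 9)  (L[1][0] := 8)
  R2 -= 2*R0 → (0, 6, 10, 5)  (L[2][0] := 2)
  R3 -= 4*R0 → (0, 6, 4, 5)  (L[3][0] := 4)
[col 1] pivot 7
  R2 -= 4*R1 → (0, 0, 9, 2)  (L[2][1] := 4)
  R3 -= 4*R1 → (0, 0, 3, 2)  (L[3][1] := 4)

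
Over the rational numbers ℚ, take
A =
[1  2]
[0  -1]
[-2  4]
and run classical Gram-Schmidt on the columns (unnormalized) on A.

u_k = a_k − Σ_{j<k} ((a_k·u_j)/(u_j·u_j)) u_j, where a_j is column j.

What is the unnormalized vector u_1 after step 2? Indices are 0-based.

Step 1: u_0 = a_0 = (1, 0, -2).
Step 2: u_1 = a_1 − (-6/5)·u_0 = (16/5, -1, 8/5).

u_1 = (16/5, -1, 8/5)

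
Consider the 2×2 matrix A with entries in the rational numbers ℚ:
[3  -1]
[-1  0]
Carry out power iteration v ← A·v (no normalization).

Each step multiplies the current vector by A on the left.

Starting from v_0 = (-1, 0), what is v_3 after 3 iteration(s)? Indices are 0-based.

v_3 = (-33, 10)

v_0 = (-1, 0).
v_1 = A·v_0 = (-3, 1).
v_2 = A·v_1 = (-10, 3).
v_3 = A·v_2 = (-33, 10).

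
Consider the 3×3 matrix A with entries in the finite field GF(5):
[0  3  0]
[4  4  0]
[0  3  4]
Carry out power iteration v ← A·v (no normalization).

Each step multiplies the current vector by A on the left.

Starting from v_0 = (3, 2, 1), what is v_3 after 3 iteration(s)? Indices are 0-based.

v_0 = (3, 2, 1).
v_1 = A·v_0 = (1, 0, 0).
v_2 = A·v_1 = (0, 4, 0).
v_3 = A·v_2 = (2, 1, 2).

v_3 = (2, 1, 2)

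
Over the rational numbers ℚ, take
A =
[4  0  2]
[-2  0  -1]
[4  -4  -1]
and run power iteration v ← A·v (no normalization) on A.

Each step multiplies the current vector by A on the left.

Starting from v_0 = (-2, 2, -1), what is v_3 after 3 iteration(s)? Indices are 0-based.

v_0 = (-2, 2, -1).
v_1 = A·v_0 = (-10, 5, -15).
v_2 = A·v_1 = (-70, 35, -45).
v_3 = A·v_2 = (-370, 185, -375).

v_3 = (-370, 185, -375)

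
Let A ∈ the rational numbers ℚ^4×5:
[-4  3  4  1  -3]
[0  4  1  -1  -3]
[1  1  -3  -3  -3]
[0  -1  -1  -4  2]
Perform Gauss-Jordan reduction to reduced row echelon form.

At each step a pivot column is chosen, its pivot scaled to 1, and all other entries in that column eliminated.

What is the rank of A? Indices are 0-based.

rank = 4

step 1: normalize row 0 (÷-4) = (1, -3/4, -1, -1/4, 3/4)
  row 2: subtract 1×row0 = (0, 7/4, -2, -11/4, -15/4)
step 2: normalize row 1 (÷4) = (0, 1, 1/4, -1/4, -3/4)
  row 0: subtract -3/4×row1 = (1, 0, -13/16, -7/16, 3/16)
  row 2: subtract 7/4×row1 = (0, 0, -39/16, -37/16, -39/16)
  row 3: subtract -1×row1 = (0, 0, -3/4, -17/4, 5/4)
step 3: normalize row 2 (÷-39/16) = (0, 0, 1, 37/39, 1)
  row 0: subtract -13/16×row2 = (1, 0, 0, 1/3, 1)
  row 1: subtract 1/4×row2 = (0, 1, 0, -19/39, -1)
  row 3: subtract -3/4×row2 = (0, 0, 0, -46/13, 2)
step 4: normalize row 3 (÷-46/13) = (0, 0, 0, 1, -13/23)
  row 0: subtract 1/3×row3 = (1, 0, 0, 0, 82/69)
  row 1: subtract -19/39×row3 = (0, 1, 0, 0, -88/69)
  row 2: subtract 37/39×row3 = (0, 0, 1, 0, 106/69)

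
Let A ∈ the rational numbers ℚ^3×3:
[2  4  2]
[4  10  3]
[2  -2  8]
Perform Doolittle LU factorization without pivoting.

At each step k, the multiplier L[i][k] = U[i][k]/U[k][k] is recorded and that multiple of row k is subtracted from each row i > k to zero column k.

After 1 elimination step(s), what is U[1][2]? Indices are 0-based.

U[1][2] = -1

[col 0] pivot 2
  R1 -= 2*R0 → (0, 2, -1)  (L[1][0] := 2)
  R2 -= 1*R0 → (0, -6, 6)  (L[2][0] := 1)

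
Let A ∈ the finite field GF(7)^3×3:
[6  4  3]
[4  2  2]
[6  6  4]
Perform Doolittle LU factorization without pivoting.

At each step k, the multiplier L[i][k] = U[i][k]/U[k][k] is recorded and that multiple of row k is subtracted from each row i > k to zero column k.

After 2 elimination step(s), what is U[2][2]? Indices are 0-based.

U[2][2] = 1

Step 1: pivot at (0,0) is 6.
  row1 ← row1 − (3)·row0  ⇒  L[1][0]=3, U row1=(0, 4, 0)
  row2 ← row2 − (1)·row0  ⇒  L[2][0]=1, U row2=(0, 2, 1)
Step 2: pivot at (1,1) is 4.
  row2 ← row2 − (4)·row1  ⇒  L[2][1]=4, U row2=(0, 0, 1)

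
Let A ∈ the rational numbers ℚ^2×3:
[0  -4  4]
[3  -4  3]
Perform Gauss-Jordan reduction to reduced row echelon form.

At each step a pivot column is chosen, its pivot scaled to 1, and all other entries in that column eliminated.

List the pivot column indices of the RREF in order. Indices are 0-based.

[1] R0 <-> R1
[1] R0 /= 3  ⇒  (1, -4/3, 1)
[2] R1 /= -4  ⇒  (0, 1, -1)
     R0 -= -4/3·R1  ⇒  (1, 0, -1/3)

pivot columns: 0, 1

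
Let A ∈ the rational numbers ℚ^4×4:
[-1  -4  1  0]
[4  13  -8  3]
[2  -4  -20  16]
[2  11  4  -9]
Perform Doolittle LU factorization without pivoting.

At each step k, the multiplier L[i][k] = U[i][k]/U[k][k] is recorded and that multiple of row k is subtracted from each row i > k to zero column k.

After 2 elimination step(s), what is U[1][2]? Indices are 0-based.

U[1][2] = -4

Step 1: pivot at (0,0) is -1.
  row1 ← row1 − (-4)·row0  ⇒  L[1][0]=-4, U row1=(0, -3, -4, 3)
  row2 ← row2 − (-2)·row0  ⇒  L[2][0]=-2, U row2=(0, -12, -18, 16)
  row3 ← row3 − (-2)·row0  ⇒  L[3][0]=-2, U row3=(0, 3, 6, -9)
Step 2: pivot at (1,1) is -3.
  row2 ← row2 − (4)·row1  ⇒  L[2][1]=4, U row2=(0, 0, -2, 4)
  row3 ← row3 − (-1)·row1  ⇒  L[3][1]=-1, U row3=(0, 0, 2, -6)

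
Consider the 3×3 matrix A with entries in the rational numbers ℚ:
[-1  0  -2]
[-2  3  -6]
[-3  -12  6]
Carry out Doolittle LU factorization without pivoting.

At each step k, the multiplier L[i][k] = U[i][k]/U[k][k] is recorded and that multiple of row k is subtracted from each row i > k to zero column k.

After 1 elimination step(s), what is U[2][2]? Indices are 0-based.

U[2][2] = 12

[col 0] pivot -1
  R1 -= 2*R0 → (0, 3, -2)  (L[1][0] := 2)
  R2 -= 3*R0 → (0, -12, 12)  (L[2][0] := 3)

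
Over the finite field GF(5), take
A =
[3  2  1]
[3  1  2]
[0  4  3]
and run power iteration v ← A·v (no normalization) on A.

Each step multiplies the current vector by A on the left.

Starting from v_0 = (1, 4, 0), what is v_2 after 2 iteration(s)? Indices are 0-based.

v_2 = (3, 2, 1)

v_0 = (1, 4, 0).
v_1 = A·v_0 = (1, 2, 1).
v_2 = A·v_1 = (3, 2, 1).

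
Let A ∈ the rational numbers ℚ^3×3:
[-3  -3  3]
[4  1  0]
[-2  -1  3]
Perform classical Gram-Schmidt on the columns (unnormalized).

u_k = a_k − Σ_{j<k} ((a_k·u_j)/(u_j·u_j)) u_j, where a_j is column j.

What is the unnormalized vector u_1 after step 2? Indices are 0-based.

u_1 = (-42/29, -31/29, 1/29)

Step 1: u_0 = a_0 = (-3, 4, -2).
Step 2: u_1 = a_1 − (15/29)·u_0 = (-42/29, -31/29, 1/29).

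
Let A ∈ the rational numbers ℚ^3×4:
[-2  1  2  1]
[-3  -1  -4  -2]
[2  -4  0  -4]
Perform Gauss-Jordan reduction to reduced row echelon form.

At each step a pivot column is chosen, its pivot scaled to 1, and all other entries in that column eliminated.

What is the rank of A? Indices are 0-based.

pivot(0,0)=-2: scale R0 → (1, -1/2, -1, -1/2)
  clear (1,0): R1 −= (-3)R0 → (0, -5/2, -7, -7/2)
  clear (2,0): R2 −= (2)R0 → (0, -3, 2, -3)
pivot(1,1)=-5/2: scale R1 → (0, 1, 14/5, 7/5)
  clear (0,1): R0 −= (-1/2)R1 → (1, 0, 2/5, 1/5)
  clear (2,1): R2 −= (-3)R1 → (0, 0, 52/5, 6/5)
pivot(2,2)=52/5: scale R2 → (0, 0, 1, 3/26)
  clear (0,2): R0 −= (2/5)R2 → (1, 0, 0, 2/13)
  clear (1,2): R1 −= (14/5)R2 → (0, 1, 0, 14/13)

rank = 3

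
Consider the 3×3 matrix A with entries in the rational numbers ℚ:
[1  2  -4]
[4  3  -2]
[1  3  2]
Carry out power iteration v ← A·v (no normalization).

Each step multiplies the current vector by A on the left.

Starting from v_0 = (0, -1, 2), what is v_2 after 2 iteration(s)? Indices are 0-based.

v_0 = (0, -1, 2).
v_1 = A·v_0 = (-10, -7, 1).
v_2 = A·v_1 = (-28, -63, -29).

v_2 = (-28, -63, -29)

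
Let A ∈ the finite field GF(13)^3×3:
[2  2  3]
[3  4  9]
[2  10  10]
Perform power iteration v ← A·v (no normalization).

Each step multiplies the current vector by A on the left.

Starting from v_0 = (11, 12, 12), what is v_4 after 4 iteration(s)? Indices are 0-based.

v_4 = (12, 12, 4)

v_0 = (11, 12, 12).
v_1 = A·v_0 = (4, 7, 2).
v_2 = A·v_1 = (2, 6, 7).
v_3 = A·v_2 = (11, 2, 4).
v_4 = A·v_3 = (12, 12, 4).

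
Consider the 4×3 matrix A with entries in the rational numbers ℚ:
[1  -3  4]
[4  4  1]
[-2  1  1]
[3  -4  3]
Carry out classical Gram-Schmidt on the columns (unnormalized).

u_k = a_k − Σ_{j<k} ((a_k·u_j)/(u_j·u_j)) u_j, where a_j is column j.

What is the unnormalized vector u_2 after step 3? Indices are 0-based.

Step 1: u_0 = a_0 = (1, 4, -2, 3).
Step 2: u_1 = a_1 − (-1/30)·u_0 = (-89/30, 62/15, 14/15, -39/10).
Step 3: u_2 = a_2 − (1/2)·u_0 − (-555/1259)·u_1 = (2760/1259, 1035/1259, 3036/1259, -276/1259).

u_2 = (2760/1259, 1035/1259, 3036/1259, -276/1259)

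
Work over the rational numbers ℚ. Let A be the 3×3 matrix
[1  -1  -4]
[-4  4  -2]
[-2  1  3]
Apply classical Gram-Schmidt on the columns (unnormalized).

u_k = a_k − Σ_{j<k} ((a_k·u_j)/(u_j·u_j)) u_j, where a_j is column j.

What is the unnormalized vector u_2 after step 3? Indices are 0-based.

u_2 = (-72/17, -18/17, 0)

Step 1: u_0 = a_0 = (1, -4, -2).
Step 2: u_1 = a_1 − (-19/21)·u_0 = (-2/21, 8/21, -17/21).
Step 3: u_2 = a_2 − (-2/21)·u_0 − (-59/17)·u_1 = (-72/17, -18/17, 0).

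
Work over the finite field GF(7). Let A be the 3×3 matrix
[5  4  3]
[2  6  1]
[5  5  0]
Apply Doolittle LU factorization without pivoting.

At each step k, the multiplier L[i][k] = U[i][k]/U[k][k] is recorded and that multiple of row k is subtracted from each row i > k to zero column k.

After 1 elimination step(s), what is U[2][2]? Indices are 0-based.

[col 0] pivot 5
  R1 -= 6*R0 → (0, 3, 4)  (L[1][0] := 6)
  R2 -= 1*R0 → (0, 1, 4)  (L[2][0] := 1)

U[2][2] = 4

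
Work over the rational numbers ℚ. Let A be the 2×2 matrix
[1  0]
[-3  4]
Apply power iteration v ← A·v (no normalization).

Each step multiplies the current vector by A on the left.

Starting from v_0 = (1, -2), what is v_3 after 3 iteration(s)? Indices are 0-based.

v_3 = (1, -191)

v_0 = (1, -2).
v_1 = A·v_0 = (1, -11).
v_2 = A·v_1 = (1, -47).
v_3 = A·v_2 = (1, -191).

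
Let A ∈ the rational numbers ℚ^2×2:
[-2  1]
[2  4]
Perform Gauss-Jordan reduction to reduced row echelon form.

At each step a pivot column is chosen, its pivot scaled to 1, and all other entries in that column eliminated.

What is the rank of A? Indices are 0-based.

rank = 2

step 1: normalize row 0 (÷-2) = (1, -1/2)
  row 1: subtract 2×row0 = (0, 5)
step 2: normalize row 1 (÷5) = (0, 1)
  row 0: subtract -1/2×row1 = (1, 0)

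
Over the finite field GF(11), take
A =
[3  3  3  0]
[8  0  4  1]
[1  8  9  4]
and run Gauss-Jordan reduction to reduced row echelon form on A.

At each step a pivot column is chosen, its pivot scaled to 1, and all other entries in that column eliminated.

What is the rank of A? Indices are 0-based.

rank = 3

step 1: normalize row 0 (÷3) = (1, 1, 1, 0)
  row 1: subtract 8×row0 = (0, 3, 7, 1)
  row 2: subtract 1×row0 = (0, 7, 8, 4)
step 2: normalize row 1 (÷3) = (0, 1, 6, 4)
  row 0: subtract 1×row1 = (1, 0, 6, 7)
  row 2: subtract 7×row1 = (0, 0, 10, 9)
step 3: normalize row 2 (÷10) = (0, 0, 1, 2)
  row 0: subtract 6×row2 = (1, 0, 0, 6)
  row 1: subtract 6×row2 = (0, 1, 0, 3)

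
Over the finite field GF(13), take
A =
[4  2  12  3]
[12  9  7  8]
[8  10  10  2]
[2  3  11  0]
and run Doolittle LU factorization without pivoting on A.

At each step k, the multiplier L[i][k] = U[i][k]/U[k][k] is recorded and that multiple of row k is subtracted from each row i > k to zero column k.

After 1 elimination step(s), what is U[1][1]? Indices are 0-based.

U[1][1] = 3

Step 1: pivot at (0,0) is 4.
  row1 ← row1 − (3)·row0  ⇒  L[1][0]=3, U row1=(0, 3, 10, 12)
  row2 ← row2 − (2)·row0  ⇒  L[2][0]=2, U row2=(0, 6, 12, 9)
  row3 ← row3 − (7)·row0  ⇒  L[3][0]=7, U row3=(0, 2, 5, 5)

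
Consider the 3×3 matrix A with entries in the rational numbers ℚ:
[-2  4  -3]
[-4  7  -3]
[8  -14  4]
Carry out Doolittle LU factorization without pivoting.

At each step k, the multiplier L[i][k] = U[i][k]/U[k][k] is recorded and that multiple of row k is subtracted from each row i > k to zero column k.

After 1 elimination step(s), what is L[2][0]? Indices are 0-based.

[col 0] pivot -2
  R1 -= 2*R0 → (0, -1, 3)  (L[1][0] := 2)
  R2 -= -4*R0 → (0, 2, -8)  (L[2][0] := -4)

L[2][0] = -4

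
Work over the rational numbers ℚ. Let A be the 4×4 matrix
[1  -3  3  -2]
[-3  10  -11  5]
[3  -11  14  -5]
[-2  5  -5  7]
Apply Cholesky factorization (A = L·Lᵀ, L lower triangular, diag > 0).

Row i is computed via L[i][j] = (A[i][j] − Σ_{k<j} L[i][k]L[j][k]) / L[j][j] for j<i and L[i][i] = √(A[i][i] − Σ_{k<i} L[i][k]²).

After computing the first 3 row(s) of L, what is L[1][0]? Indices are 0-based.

Step 1: L[0][0] = √(1) = 1.
  L[1][0] = (-3) / L[0][0] = -3.
Step 2: L[1][1] = √(1) = 1.
  L[2][0] = (3) / L[0][0] = 3.
  L[2][1] = (-2) / L[1][1] = -2.
Step 3: L[2][2] = √(1) = 1.

L[1][0] = -3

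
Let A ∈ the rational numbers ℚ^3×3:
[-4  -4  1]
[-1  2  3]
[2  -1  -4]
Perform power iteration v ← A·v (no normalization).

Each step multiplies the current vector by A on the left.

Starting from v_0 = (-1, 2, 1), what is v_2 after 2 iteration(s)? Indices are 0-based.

v_2 = (-28, -5, 18)

v_0 = (-1, 2, 1).
v_1 = A·v_0 = (-3, 8, -8).
v_2 = A·v_1 = (-28, -5, 18).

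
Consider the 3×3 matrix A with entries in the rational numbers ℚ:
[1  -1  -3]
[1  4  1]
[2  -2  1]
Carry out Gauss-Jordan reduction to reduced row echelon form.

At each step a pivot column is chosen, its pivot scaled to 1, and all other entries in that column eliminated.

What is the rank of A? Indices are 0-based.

rank = 3

[1] R0 /= 1  ⇒  (1, -1, -3)
     R1 -= 1·R0  ⇒  (0, 5, 4)
     R2 -= 2·R0  ⇒  (0, 0, 7)
[2] R1 /= 5  ⇒  (0, 1, 4/5)
     R0 -= -1·R1  ⇒  (1, 0, -11/5)
[3] R2 /= 7  ⇒  (0, 0, 1)
     R0 -= -11/5·R2  ⇒  (1, 0, 0)
     R1 -= 4/5·R2  ⇒  (0, 1, 0)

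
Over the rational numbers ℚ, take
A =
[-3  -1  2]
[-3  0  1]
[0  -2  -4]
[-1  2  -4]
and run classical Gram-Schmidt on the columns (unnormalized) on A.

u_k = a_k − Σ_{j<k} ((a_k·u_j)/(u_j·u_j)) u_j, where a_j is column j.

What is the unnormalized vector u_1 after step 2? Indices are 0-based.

Step 1: u_0 = a_0 = (-3, -3, 0, -1).
Step 2: u_1 = a_1 − (1/19)·u_0 = (-16/19, 3/19, -2, 39/19).

u_1 = (-16/19, 3/19, -2, 39/19)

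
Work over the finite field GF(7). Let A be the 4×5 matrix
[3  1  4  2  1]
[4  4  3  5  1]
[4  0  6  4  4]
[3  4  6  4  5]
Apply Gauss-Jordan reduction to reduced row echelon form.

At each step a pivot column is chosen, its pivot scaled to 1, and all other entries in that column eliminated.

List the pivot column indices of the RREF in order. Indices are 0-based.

[1] R0 /= 3  ⇒  (1, 5, 6, 3, 5)
     R1 -= 4·R0  ⇒  (0, 5, 0, 0, 2)
     R2 -= 4·R0  ⇒  (0, 1, 3, 6, 5)
     R3 -= 3·R0  ⇒  (0, 3, 2, 2, 4)
[2] R1 /= 5  ⇒  (0, 1, 0, 0, 6)
     R0 -= 5·R1  ⇒  (1, 0, 6, 3, 3)
     R2 -= 1·R1  ⇒  (0, 0, 3, 6, 6)
     R3 -= 3·R1  ⇒  (0, 0, 2, 2, 0)
[3] R2 /= 3  ⇒  (0, 0, 1, 2, 2)
     R0 -= 6·R2  ⇒  (1, 0, 0, 5, 5)
     R3 -= 2·R2  ⇒  (0, 0, 0, 5, 3)
[4] R3 /= 5  ⇒  (0, 0, 0, 1, 2)
     R0 -= 5·R3  ⇒  (1, 0, 0, 0, 2)
     R2 -= 2·R3  ⇒  (0, 0, 1, 0, 5)

pivot columns: 0, 1, 2, 3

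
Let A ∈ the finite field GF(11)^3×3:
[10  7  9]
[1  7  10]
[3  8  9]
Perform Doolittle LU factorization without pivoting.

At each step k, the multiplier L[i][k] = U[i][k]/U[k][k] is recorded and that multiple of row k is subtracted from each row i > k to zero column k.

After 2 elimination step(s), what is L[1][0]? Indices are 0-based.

[col 0] pivot 10
  R1 -= 10*R0 → (0, 3, 8)  (L[1][0] := 10)
  R2 -= 8*R0 → (0, 7, 3)  (L[2][0] := 8)
[col 1] pivot 3
  R2 -= 6*R1 → (0, 0, 10)  (L[2][1] := 6)

L[1][0] = 10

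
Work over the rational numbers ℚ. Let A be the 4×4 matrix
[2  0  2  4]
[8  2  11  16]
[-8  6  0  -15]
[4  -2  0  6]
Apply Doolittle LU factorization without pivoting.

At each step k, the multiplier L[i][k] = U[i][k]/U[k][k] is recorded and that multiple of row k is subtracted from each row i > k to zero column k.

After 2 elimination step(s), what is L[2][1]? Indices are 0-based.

L[2][1] = 3

[col 0] pivot 2
  R1 -= 4*R0 → (0, 2, 3, 0)  (L[1][0] := 4)
  R2 -= -4*R0 → (0, 6, 8, 1)  (L[2][0] := -4)
  R3 -= 2*R0 → (0, -2, -4, -2)  (L[3][0] := 2)
[col 1] pivot 2
  R2 -= 3*R1 → (0, 0, -1, 1)  (L[2][1] := 3)
  R3 -= -1*R1 → (0, 0, -1, -2)  (L[3][1] := -1)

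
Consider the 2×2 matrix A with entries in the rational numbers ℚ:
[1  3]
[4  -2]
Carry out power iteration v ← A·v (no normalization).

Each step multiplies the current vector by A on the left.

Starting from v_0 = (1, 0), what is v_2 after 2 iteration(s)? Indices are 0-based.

v_2 = (13, -4)

v_0 = (1, 0).
v_1 = A·v_0 = (1, 4).
v_2 = A·v_1 = (13, -4).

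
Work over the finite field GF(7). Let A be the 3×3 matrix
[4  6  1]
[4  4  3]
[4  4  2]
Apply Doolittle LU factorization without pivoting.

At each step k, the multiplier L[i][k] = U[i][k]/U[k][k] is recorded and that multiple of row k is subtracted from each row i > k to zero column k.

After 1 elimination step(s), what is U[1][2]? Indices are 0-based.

U[1][2] = 2

Step 1: pivot at (0,0) is 4.
  row1 ← row1 − (1)·row0  ⇒  L[1][0]=1, U row1=(0, 5, 2)
  row2 ← row2 − (1)·row0  ⇒  L[2][0]=1, U row2=(0, 5, 1)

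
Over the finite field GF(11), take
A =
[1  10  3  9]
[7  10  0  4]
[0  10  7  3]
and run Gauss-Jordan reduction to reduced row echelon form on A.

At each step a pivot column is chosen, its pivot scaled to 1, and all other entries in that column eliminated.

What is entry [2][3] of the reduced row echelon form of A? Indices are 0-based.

M[2][3] = 8

[1] R0 /= 1  ⇒  (1, 10, 3, 9)
     R1 -= 7·R0  ⇒  (0, 6, 1, 7)
[2] R1 /= 6  ⇒  (0, 1, 2, 3)
     R0 -= 10·R1  ⇒  (1, 0, 5, 1)
     R2 -= 10·R1  ⇒  (0, 0, 9, 6)
[3] R2 /= 9  ⇒  (0, 0, 1, 8)
     R0 -= 5·R2  ⇒  (1, 0, 0, 5)
     R1 -= 2·R2  ⇒  (0, 1, 0, 9)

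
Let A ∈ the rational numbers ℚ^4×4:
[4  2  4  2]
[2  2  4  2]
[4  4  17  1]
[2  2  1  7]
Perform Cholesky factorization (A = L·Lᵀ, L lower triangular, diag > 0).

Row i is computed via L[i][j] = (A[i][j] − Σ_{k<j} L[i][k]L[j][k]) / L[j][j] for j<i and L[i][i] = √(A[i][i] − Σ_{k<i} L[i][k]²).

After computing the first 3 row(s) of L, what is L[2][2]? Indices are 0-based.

L[2][2] = 3

Step 1: L[0][0] = √(4) = 2.
  L[1][0] = (2) / L[0][0] = 1.
Step 2: L[1][1] = √(1) = 1.
  L[2][0] = (4) / L[0][0] = 2.
  L[2][1] = (2) / L[1][1] = 2.
Step 3: L[2][2] = √(9) = 3.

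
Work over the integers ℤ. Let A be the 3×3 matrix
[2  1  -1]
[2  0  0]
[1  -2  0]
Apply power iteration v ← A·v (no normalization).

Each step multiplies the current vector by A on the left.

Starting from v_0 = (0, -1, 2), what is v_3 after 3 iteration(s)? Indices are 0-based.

v_3 = (-19, -16, 4)

v_0 = (0, -1, 2).
v_1 = A·v_0 = (-3, 0, 2).
v_2 = A·v_1 = (-8, -6, -3).
v_3 = A·v_2 = (-19, -16, 4).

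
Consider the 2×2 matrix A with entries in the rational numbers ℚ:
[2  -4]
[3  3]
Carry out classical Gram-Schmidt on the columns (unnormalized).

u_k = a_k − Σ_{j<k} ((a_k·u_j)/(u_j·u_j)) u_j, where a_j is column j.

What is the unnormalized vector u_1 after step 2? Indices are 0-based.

Step 1: u_0 = a_0 = (2, 3).
Step 2: u_1 = a_1 − (1/13)·u_0 = (-54/13, 36/13).

u_1 = (-54/13, 36/13)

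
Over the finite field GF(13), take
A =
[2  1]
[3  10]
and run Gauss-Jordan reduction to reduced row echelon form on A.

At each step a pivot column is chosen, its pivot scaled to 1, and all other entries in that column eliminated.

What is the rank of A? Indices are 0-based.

rank = 2

step 1: normalize row 0 (÷2) = (1, 7)
  row 1: subtract 3×row0 = (0, 2)
step 2: normalize row 1 (÷2) = (0, 1)
  row 0: subtract 7×row1 = (1, 0)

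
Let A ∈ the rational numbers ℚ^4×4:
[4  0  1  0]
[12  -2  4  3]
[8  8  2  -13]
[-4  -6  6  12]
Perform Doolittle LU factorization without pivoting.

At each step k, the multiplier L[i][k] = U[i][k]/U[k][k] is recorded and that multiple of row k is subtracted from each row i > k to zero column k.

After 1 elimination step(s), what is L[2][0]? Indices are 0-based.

[col 0] pivot 4
  R1 -= 3*R0 → (0, -2, 1, 3)  (L[1][0] := 3)
  R2 -= 2*R0 → (0, 8, 0, -13)  (L[2][0] := 2)
  R3 -= -1*R0 → (0, -6, 7, 12)  (L[3][0] := -1)

L[2][0] = 2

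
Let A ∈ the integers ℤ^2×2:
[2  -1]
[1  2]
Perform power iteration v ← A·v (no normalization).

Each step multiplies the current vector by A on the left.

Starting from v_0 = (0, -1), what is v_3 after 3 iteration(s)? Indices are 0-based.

v_0 = (0, -1).
v_1 = A·v_0 = (1, -2).
v_2 = A·v_1 = (4, -3).
v_3 = A·v_2 = (11, -2).

v_3 = (11, -2)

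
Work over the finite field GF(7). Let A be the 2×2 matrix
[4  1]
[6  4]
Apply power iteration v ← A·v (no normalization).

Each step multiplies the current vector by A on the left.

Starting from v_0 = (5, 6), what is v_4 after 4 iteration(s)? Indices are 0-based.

v_0 = (5, 6).
v_1 = A·v_0 = (5, 5).
v_2 = A·v_1 = (4, 1).
v_3 = A·v_2 = (3, 0).
v_4 = A·v_3 = (5, 4).

v_4 = (5, 4)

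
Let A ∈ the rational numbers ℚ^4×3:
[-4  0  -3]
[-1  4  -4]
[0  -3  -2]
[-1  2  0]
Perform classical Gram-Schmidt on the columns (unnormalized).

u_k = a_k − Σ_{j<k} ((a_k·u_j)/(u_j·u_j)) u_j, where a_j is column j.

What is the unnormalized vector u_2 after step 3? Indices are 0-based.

Step 1: u_0 = a_0 = (-4, -1, 0, -1).
Step 2: u_1 = a_1 − (-1/3)·u_0 = (-4/3, 11/3, -3, 5/3).
Step 3: u_2 = a_2 − (8/9)·u_0 − (-14/81)·u_1 = (79/243, -602/243, -68/27, 286/243).

u_2 = (79/243, -602/243, -68/27, 286/243)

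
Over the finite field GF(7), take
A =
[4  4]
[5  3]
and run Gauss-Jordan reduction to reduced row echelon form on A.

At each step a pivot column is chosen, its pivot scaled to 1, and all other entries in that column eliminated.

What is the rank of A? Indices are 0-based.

rank = 2

step 1: normalize row 0 (÷4) = (1, 1)
  row 1: subtract 5×row0 = (0, 5)
step 2: normalize row 1 (÷5) = (0, 1)
  row 0: subtract 1×row1 = (1, 0)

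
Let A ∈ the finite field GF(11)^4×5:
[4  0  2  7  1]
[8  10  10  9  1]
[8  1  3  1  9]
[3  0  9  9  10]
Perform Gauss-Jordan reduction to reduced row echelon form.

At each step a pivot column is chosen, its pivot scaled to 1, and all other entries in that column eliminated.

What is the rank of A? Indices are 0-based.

rank = 4

step 1: normalize row 0 (÷4) = (1, 0, 6, 10, 3)
  row 1: subtract 8×row0 = (0, 10, 6, 6, 10)
  row 2: subtract 8×row0 = (0, 1, 10, 9, 7)
  row 3: subtract 3×row0 = (0, 0, 2, 1, 1)
step 2: normalize row 1 (÷10) = (0, 1, 5, 5, 1)
  row 2: subtract 1×row1 = (0, 0, 5, 4, 6)
step 3: normalize row 2 (÷5) = (0, 0, 1, 3, 10)
  row 0: subtract 6×row2 = (1, 0, 0, 3, 9)
  row 1: subtract 5×row2 = (0, 1, 0, 1, 6)
  row 3: subtract 2×row2 = (0, 0, 0, 6, 3)
step 4: normalize row 3 (÷6) = (0, 0, 0, 1, 6)
  row 0: subtract 3×row3 = (1, 0, 0, 0, 2)
  row 1: subtract 1×row3 = (0, 1, 0, 0, 0)
  row 2: subtract 3×row3 = (0, 0, 1, 0, 3)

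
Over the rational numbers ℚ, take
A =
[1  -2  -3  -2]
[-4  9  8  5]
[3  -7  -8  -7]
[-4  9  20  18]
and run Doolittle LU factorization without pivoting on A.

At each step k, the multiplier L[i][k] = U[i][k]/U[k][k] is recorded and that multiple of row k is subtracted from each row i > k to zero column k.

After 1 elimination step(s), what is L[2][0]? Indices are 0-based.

L[2][0] = 3

k=0: U[0][0]=1
  eliminate (1,0): mult=-4, new row 1: (0, 1, -4, -3); set L[1][0]=-4
  eliminate (2,0): mult=3, new row 2: (0, -1, 1, -1); set L[2][0]=3
  eliminate (3,0): mult=-4, new row 3: (0, 1, 8, 10); set L[3][0]=-4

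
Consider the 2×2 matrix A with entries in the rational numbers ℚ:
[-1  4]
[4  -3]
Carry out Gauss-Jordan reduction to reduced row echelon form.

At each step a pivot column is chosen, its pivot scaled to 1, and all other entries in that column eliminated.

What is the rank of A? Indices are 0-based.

[1] R0 /= -1  ⇒  (1, -4)
     R1 -= 4·R0  ⇒  (0, 13)
[2] R1 /= 13  ⇒  (0, 1)
     R0 -= -4·R1  ⇒  (1, 0)

rank = 2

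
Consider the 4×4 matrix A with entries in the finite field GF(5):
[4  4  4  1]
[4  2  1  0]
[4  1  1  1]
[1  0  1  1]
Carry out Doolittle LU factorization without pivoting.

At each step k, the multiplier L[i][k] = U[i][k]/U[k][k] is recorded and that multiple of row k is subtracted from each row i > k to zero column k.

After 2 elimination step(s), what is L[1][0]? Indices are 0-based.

L[1][0] = 1

k=0: U[0][0]=4
  eliminate (1,0): mult=1, new row 1: (0, 3, 2, 4); set L[1][0]=1
  eliminate (2,0): mult=1, new row 2: (0, 2, 2, 0); set L[2][0]=1
  eliminate (3,0): mult=4, new row 3: (0, 4, 0, 2); set L[3][0]=4
k=1: U[1][1]=3
  eliminate (2,1): mult=4, new row 2: (0, 0, 4, 4); set L[2][1]=4
  eliminate (3,1): mult=3, new row 3: (0, 0, 4, 0); set L[3][1]=3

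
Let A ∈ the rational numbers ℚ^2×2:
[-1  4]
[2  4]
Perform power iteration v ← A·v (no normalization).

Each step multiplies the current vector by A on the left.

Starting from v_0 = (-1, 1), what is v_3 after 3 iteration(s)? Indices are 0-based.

v_0 = (-1, 1).
v_1 = A·v_0 = (5, 2).
v_2 = A·v_1 = (3, 18).
v_3 = A·v_2 = (69, 78).

v_3 = (69, 78)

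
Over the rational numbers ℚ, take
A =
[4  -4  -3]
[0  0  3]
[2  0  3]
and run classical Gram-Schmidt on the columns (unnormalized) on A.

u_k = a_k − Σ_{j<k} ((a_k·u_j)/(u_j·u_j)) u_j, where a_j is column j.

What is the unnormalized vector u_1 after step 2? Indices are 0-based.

Step 1: u_0 = a_0 = (4, 0, 2).
Step 2: u_1 = a_1 − (-4/5)·u_0 = (-4/5, 0, 8/5).

u_1 = (-4/5, 0, 8/5)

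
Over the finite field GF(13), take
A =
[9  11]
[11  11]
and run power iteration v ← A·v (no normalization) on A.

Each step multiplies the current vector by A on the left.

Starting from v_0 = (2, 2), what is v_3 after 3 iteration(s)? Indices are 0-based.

v_0 = (2, 2).
v_1 = A·v_0 = (1, 5).
v_2 = A·v_1 = (12, 1).
v_3 = A·v_2 = (2, 0).

v_3 = (2, 0)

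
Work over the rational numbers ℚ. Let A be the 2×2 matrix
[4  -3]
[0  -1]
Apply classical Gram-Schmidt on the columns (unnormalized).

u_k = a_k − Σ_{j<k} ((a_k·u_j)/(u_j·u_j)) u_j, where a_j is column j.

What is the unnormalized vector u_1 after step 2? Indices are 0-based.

u_1 = (0, -1)

Step 1: u_0 = a_0 = (4, 0).
Step 2: u_1 = a_1 − (-3/4)·u_0 = (0, -1).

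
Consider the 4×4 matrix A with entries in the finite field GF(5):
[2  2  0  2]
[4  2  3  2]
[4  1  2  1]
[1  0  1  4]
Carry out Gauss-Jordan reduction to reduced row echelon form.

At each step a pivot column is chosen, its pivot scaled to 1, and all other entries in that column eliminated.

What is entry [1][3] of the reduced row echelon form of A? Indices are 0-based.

step 1: normalize row 0 (÷2) = (1, 1, 0, 1)
  row 1: subtract 4×row0 = (0, 3, 3, 3)
  row 2: subtract 4×row0 = (0, 2, 2, 2)
  row 3: subtract 1×row0 = (0, 4, 1, 3)
step 2: normalize row 1 (÷3) = (0, 1, 1, 1)
  row 0: subtract 1×row1 = (1, 0, 4, 0)
  row 2: subtract 2×row1 = (0, 0, 0, 0)
  row 3: subtract 4×row1 = (0, 0, 2, 4)
step 3: exchange rows 2,3
step 3: normalize row 2 (÷2) = (0, 0, 1, 2)
  row 0: subtract 4×row2 = (1, 0, 0, 2)
  row 1: subtract 1×row2 = (0, 1, 0, 4)
skip col 3 (zero from row 3)

M[1][3] = 4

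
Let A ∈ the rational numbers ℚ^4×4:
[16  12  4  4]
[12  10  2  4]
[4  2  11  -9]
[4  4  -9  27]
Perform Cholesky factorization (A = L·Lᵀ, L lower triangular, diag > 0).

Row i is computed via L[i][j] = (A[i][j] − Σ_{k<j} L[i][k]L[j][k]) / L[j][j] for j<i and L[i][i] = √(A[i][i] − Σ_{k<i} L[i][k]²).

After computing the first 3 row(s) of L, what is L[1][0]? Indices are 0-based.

L[1][0] = 3

Step 1: L[0][0] = √(16) = 4.
  L[1][0] = (12) / L[0][0] = 3.
Step 2: L[1][1] = √(1) = 1.
  L[2][0] = (4) / L[0][0] = 1.
  L[2][1] = (-1) / L[1][1] = -1.
Step 3: L[2][2] = √(9) = 3.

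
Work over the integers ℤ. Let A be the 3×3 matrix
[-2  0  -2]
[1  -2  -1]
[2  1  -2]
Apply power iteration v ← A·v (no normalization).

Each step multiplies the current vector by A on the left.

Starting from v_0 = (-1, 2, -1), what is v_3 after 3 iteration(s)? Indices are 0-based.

v_3 = (24, -32, -14)

v_0 = (-1, 2, -1).
v_1 = A·v_0 = (4, -4, 2).
v_2 = A·v_1 = (-12, 10, 0).
v_3 = A·v_2 = (24, -32, -14).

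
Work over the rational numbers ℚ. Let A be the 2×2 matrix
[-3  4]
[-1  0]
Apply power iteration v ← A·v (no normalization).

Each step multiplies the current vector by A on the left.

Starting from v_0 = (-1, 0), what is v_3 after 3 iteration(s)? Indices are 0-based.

v_0 = (-1, 0).
v_1 = A·v_0 = (3, 1).
v_2 = A·v_1 = (-5, -3).
v_3 = A·v_2 = (3, 5).

v_3 = (3, 5)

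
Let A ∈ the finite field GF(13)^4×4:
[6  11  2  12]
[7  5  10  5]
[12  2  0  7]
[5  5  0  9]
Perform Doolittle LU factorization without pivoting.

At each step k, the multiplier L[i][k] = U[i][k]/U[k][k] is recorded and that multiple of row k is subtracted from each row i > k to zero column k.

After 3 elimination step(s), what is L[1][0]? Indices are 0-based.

L[1][0] = 12

[col 0] pivot 6
  R1 -= 12*R0 → (0, 3, 12, 4)  (L[1][0] := 12)
  R2 -= 2*R0 → (0, 6, 9, 9)  (L[2][0] := 2)
  R3 -= 3*R0 → (0, 11, 7, 12)  (L[3][0] := 3)
[col 1] pivot 3
  R2 -= 2*R1 → (0, 0, 11, 1)  (L[2][1] := 2)
  R3 -= 8*R1 → (0, 0, 2, 6)  (L[3][1] := 8)
[col 2] pivot 11
  R3 -= 12*R2 → (0, 0, 0, 7)  (L[3][2] := 12)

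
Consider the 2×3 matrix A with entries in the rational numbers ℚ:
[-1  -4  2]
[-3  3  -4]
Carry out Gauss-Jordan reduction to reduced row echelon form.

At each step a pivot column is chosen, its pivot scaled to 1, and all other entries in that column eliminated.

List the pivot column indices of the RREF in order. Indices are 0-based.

[1] R0 /= -1  ⇒  (1, 4, -2)
     R1 -= -3·R0  ⇒  (0, 15, -10)
[2] R1 /= 15  ⇒  (0, 1, -2/3)
     R0 -= 4·R1  ⇒  (1, 0, 2/3)

pivot columns: 0, 1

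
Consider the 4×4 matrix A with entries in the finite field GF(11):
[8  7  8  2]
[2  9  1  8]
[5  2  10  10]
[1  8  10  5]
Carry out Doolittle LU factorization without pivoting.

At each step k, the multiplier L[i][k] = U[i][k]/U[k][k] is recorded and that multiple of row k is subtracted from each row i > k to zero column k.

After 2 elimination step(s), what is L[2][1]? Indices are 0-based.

[col 0] pivot 8
  R1 -= 3*R0 → (0, 10, 10, 2)  (L[1][0] := 3)
  R2 -= 2*R0 → (0, 10, 5, 6)  (L[2][0] := 2)
  R3 -= 7*R0 → (0, 3, 9, 2)  (L[3][0] := 7)
[col 1] pivot 10
  R2 -= 1*R1 → (0, 0, 6, 4)  (L[2][1] := 1)
  R3 -= 8*R1 → (0, 0, 6, 8)  (L[3][1] := 8)

L[2][1] = 1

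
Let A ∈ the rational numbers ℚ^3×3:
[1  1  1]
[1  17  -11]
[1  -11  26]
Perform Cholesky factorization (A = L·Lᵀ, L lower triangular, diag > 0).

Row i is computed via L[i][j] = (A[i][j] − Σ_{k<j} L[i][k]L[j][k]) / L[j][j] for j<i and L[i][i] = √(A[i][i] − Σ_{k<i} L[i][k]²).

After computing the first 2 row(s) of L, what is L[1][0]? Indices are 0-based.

Step 1: L[0][0] = √(1) = 1.
  L[1][0] = (1) / L[0][0] = 1.
Step 2: L[1][1] = √(16) = 4.

L[1][0] = 1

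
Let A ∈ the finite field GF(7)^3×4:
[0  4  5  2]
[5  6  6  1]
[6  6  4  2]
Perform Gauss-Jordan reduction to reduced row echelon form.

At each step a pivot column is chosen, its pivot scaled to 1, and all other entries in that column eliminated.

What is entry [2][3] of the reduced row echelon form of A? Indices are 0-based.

step 1: exchange rows 0,1
step 1: normalize row 0 (÷5) = (1, 4, 4, 3)
  row 2: subtract 6×row0 = (0, 3, 1, 5)
step 2: normalize row 1 (÷4) = (0, 1, 3, 4)
  row 0: subtract 4×row1 = (1, 0, 6, 1)
  row 2: subtract 3×row1 = (0, 0, 6, 0)
step 3: normalize row 2 (÷6) = (0, 0, 1, 0)
  row 0: subtract 6×row2 = (1, 0, 0, 1)
  row 1: subtract 3×row2 = (0, 1, 0, 4)

M[2][3] = 0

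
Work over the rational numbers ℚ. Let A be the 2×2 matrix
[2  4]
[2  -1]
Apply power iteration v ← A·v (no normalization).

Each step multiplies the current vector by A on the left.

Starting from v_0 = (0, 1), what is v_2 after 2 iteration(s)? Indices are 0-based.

v_2 = (4, 9)

v_0 = (0, 1).
v_1 = A·v_0 = (4, -1).
v_2 = A·v_1 = (4, 9).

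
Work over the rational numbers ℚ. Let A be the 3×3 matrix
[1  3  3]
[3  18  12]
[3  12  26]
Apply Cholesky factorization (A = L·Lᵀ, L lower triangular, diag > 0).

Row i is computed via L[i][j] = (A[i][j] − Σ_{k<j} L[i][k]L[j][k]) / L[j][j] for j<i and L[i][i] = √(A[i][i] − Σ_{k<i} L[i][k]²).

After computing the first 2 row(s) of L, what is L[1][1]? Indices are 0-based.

Step 1: L[0][0] = √(1) = 1.
  L[1][0] = (3) / L[0][0] = 3.
Step 2: L[1][1] = √(9) = 3.

L[1][1] = 3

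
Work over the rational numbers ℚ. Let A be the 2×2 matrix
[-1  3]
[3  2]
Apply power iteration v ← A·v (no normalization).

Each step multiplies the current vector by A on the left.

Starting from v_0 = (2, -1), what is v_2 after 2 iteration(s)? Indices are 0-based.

v_2 = (17, -7)

v_0 = (2, -1).
v_1 = A·v_0 = (-5, 4).
v_2 = A·v_1 = (17, -7).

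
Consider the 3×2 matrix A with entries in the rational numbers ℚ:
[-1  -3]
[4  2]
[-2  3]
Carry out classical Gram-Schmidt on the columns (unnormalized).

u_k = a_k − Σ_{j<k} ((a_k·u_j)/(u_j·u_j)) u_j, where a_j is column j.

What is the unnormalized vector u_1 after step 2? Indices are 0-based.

u_1 = (-58/21, 22/21, 73/21)

Step 1: u_0 = a_0 = (-1, 4, -2).
Step 2: u_1 = a_1 − (5/21)·u_0 = (-58/21, 22/21, 73/21).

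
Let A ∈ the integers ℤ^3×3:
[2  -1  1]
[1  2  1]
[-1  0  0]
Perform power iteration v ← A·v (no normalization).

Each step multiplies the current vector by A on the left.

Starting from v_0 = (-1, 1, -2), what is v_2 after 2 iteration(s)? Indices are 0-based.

v_0 = (-1, 1, -2).
v_1 = A·v_0 = (-5, -1, 1).
v_2 = A·v_1 = (-8, -6, 5).

v_2 = (-8, -6, 5)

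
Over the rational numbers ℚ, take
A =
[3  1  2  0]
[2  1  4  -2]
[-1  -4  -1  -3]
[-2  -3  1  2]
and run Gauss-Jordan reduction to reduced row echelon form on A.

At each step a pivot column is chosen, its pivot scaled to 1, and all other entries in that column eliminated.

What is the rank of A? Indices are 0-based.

pivot(0,0)=3: scale R0 → (1, 1/3, 2/3, 0)
  clear (1,0): R1 −= (2)R0 → (0, 1/3, 8/3, -2)
  clear (2,0): R2 −= (-1)R0 → (0, -11/3, -1/3, -3)
  clear (3,0): R3 −= (-2)R0 → (0, -7/3, 7/3, 2)
pivot(1,1)=1/3: scale R1 → (0, 1, 8, -6)
  clear (0,1): R0 −= (1/3)R1 → (1, 0, -2, 2)
  clear (2,1): R2 −= (-11/3)R1 → (0, 0, 29, -25)
  clear (3,1): R3 −= (-7/3)R1 → (0, 0, 21, -12)
pivot(2,2)=29: scale R2 → (0, 0, 1, -25/29)
  clear (0,2): R0 −= (-2)R2 → (1, 0, 0, 8/29)
  clear (1,2): R1 −= (8)R2 → (0, 1, 0, 26/29)
  clear (3,2): R3 −= (21)R2 → (0, 0, 0, 177/29)
pivot(3,3)=177/29: scale R3 → (0, 0, 0, 1)
  clear (0,3): R0 −= (8/29)R3 → (1, 0, 0, 0)
  clear (1,3): R1 −= (26/29)R3 → (0, 1, 0, 0)
  clear (2,3): R2 −= (-25/29)R3 → (0, 0, 1, 0)

rank = 4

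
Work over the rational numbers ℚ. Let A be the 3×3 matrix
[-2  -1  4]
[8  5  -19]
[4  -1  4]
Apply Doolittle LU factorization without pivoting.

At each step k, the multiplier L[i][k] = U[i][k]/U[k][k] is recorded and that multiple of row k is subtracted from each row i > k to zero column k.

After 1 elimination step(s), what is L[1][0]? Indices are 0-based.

L[1][0] = -4

[col 0] pivot -2
  R1 -= -4*R0 → (0, 1, -3)  (L[1][0] := -4)
  R2 -= -2*R0 → (0, -3, 12)  (L[2][0] := -2)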